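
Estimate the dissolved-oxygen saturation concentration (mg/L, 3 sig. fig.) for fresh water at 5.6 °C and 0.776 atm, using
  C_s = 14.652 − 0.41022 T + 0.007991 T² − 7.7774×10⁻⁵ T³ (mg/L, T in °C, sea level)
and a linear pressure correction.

At sea level: C_s = 14.652 − 0.41022×5.6 + 0.007991×5.6² − 7.7774×10⁻⁵×5.6³ = 12.59 mg/L.
Pressure correction: C_s' = 12.59 × 0.776 = 9.771 mg/L.

C_s ≈ 9.77 mg/L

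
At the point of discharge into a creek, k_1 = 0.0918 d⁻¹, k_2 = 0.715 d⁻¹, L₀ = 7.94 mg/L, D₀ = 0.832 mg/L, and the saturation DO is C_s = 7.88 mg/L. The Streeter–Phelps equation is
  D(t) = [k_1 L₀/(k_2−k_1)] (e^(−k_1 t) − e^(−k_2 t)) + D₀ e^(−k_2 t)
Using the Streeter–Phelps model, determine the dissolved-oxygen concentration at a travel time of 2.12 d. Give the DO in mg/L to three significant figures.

DO ≈ 6.99 mg/L

k_1 L₀/(k_2−k_1) = 0.0918×7.94/(0.715−0.0918) = 0.7289/0.6232 = 1.170 mg/L.
e^(−k_1 t) = e^(−0.0918×2.120) = 0.8232; e^(−k_2 t) = e^(−0.715×2.120) = 0.2196.
D = 1.170 × (0.8232 − 0.2196) + 0.832 × 0.2196 = 0.7059 + 0.1827 = 0.8886 mg/L.
DO = C_s − D = 7.88 − 0.8886 = 6.991 mg/L.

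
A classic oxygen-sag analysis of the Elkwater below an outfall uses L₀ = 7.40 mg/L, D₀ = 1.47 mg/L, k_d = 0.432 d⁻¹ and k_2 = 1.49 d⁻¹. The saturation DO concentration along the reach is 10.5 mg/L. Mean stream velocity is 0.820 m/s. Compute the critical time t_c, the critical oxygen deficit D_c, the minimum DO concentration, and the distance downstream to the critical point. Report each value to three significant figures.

t_c ≈ 0.540 d; D_c ≈ 1.70 mg/L; min DO ≈ 8.80 mg/L; x_c ≈ 38.3 km

With k_2/k_d = 3.449 and 1 − D₀(k_2−k_d)/(k_d L₀) = 0.5135,
t_c = ln(3.449 × 0.5135) / (1.49 − 0.432) = ln(1.771) / 1.058 = 0.5716/1.058 = 0.5403 d.
D_c = (k_d/k_2) L₀ e^(−k_d t_c) = (0.432/1.49) × 7.40 × e^(−0.432×0.5403) = 0.2899 × 7.40 × 0.7918 = 1.699 mg/L.
Minimum DO = C_s − D_c = 10.5 − 1.699 = 8.801 mg/L.
x_c = v t_c = 0.820 m/s × 0.5403 d × 86400 s/d = 38280 m ≈ 38.3 km.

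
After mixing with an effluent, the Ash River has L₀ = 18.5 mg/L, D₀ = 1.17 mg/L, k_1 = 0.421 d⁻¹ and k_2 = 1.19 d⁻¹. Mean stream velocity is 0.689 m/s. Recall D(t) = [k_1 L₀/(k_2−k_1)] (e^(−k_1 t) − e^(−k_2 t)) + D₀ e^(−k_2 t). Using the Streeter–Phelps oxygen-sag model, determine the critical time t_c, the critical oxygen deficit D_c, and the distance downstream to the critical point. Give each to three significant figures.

t_c = [1/(k_2−k_1)] ln[(k_2/k_1)(1 − D₀(k_2−k_1)/(k_1 L₀))]
= [1/(1.19−0.421)] ln[(1.19/0.421)(1 − 1.17×0.7690/(0.421×18.5))]
= (1/0.7690) ln[2.827 × 0.8845] = 1.300 × ln(2.500) = 1.300 × 0.9163 = 1.192 d.
D_c = (k_1/k_2) L₀ e^(−k_1 t_c) = (0.421/1.19) × 18.5 × e^(−0.421×1.192) = 0.3538 × 18.5 × 0.6055 = 3.963 mg/L.
x_c = v t_c = 0.689 m/s × 1.192 d × 86400 s/d = 70930 m ≈ 70.9 km.

t_c ≈ 1.19 d; D_c ≈ 3.96 mg/L; x_c ≈ 70.9 km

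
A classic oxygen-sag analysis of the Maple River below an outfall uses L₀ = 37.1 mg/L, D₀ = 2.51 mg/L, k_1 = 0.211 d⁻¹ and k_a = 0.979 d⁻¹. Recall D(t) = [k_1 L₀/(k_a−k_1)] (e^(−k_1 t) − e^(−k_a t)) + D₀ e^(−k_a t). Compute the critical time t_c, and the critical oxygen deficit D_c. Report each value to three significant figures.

With k_a/k_1 = 4.640 and 1 − D₀(k_a−k_1)/(k_1 L₀) = 0.7537,
t_c = ln(4.640 × 0.7537) / (0.979 − 0.211) = ln(3.497) / 0.7680 = 1.252/0.7680 = 1.630 d.
L(t_c) = L₀ e^(−k_1 t_c) = 37.1 × 0.7090 = 26.30 mg/L, and at the critical point k_a D_c = k_1 L, so D_c = (0.211/0.979) × 26.30 = 5.669 mg/L.

t_c ≈ 1.63 d; D_c ≈ 5.67 mg/L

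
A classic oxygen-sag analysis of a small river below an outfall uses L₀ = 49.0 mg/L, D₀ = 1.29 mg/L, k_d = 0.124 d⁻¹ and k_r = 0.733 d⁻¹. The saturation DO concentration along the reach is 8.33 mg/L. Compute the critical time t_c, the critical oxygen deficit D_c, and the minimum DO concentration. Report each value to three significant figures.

t_c ≈ 2.69 d; D_c ≈ 5.94 mg/L; min DO ≈ 2.39 mg/L

t_c = [1/(k_r−k_d)] ln[(k_r/k_d)(1 − D₀(k_r−k_d)/(k_d L₀))]
= [1/(0.733−0.124)] ln[(0.733/0.124)(1 − 1.29×0.6090/(0.124×49.0))]
= (1/0.6090) ln[5.911 × 0.8707] = 1.642 × ln(5.147) = 1.642 × 1.638 = 2.690 d.
D_c = (k_d/k_r) L₀ e^(−k_d t_c) = (0.124/0.733) × 49.0 × e^(−0.124×2.690) = 0.1692 × 49.0 × 0.7163 = 5.938 mg/L.
Minimum DO = C_s − D_c = 8.33 − 5.938 = 2.392 mg/L.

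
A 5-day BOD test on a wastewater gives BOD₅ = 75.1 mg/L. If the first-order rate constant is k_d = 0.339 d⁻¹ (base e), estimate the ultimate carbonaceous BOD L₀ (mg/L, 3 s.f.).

L₀ ≈ 92.0 mg/L

BOD₅ = L₀(1 − e^(−5k_d)) ⇒ L₀ = BOD₅ / (1 − e^(−5×0.339))
= 75.1 / (1 − 0.1836) = 75.1 / 0.8164 = 91.99 mg/L.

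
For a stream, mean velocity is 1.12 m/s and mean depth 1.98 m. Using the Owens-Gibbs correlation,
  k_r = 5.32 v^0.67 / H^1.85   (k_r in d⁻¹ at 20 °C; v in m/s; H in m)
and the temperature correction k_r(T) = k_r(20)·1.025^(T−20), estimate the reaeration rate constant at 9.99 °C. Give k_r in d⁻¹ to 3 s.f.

k_r(20) = 5.32 × 1.12^0.67 / 1.98^1.85 = 5.32 × 1.079 / 3.539 = 1.622 d⁻¹.
k_r(9.99) = 1.622 × 1.025^(9.99−20) = 1.622 × 0.7810 = 1.267 d⁻¹.

k_r ≈ 1.27 d⁻¹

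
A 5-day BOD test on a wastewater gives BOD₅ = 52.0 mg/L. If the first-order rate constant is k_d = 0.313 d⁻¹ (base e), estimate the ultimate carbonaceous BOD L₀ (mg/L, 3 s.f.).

L₀ ≈ 65.7 mg/L

BOD₅ = L₀(1 − e^(−5k_d)) ⇒ L₀ = BOD₅ / (1 − e^(−5×0.313))
= 52.0 / (1 − 0.2091) = 52.0 / 0.7909 = 65.75 mg/L.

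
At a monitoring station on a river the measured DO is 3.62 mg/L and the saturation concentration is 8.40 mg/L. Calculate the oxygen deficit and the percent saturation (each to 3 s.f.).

D = C_s − C = 8.40 − 3.62 = 4.78 mg/L.
% saturation = 3.62/8.40 × 100 = 43.1 %.

D ≈ 4.78 mg/L; 43.1 % saturation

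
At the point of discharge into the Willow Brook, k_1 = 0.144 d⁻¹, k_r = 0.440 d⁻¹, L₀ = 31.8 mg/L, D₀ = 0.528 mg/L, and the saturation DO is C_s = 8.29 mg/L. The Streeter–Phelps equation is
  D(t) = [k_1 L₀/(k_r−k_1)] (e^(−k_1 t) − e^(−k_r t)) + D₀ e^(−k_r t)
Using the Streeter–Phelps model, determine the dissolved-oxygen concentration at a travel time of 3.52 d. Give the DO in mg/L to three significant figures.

DO ≈ 2.15 mg/L

k_1 L₀/(k_r−k_1) = 0.144×31.8/(0.440−0.144) = 4.579/0.2960 = 15.47 mg/L.
e^(−k_1 t) = e^(−0.144×3.520) = 0.6024; e^(−k_r t) = e^(−0.440×3.520) = 0.2125.
D = 15.47 × (0.6024 − 0.2125) + 0.528 × 0.2125 = 6.031 + 0.1122 = 6.144 mg/L.
DO = C_s − D = 8.29 − 6.144 = 2.146 mg/L.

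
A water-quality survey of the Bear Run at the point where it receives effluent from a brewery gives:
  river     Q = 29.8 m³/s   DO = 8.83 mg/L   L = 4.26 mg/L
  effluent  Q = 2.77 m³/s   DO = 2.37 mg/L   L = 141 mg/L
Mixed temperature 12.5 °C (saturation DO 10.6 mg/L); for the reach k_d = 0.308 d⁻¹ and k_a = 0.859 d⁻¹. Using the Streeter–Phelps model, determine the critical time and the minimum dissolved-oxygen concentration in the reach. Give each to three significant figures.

t_c ≈ 1.31 d; minimum DO ≈ 6.80 mg/L

Mixed DO = (29.8×8.83 + 2.77×2.37)/(29.8+2.77) = 269.7/32.57 = 8.281 mg/L.
Mixed L₀ = (29.8×4.26 + 2.77×141)/(32.57) = 517.5/32.57 = 15.89 mg/L.
Initial deficit D₀ = C_s − DO₀ = 10.6 − 8.281 = 2.319 mg/L.
t_c = (1/0.5510) ln[(0.859/0.308)(1 − 2.319×0.5510/(0.308×15.89))] = 1.815 × ln(2.061) = 1.312 d.
D_c = (0.308/0.859) × 15.89 × e^(−0.308×1.312) = 0.3586 × 15.89 × 0.6675 = 3.803 mg/L.
Minimum DO = 10.6 − 3.803 = 6.797 mg/L.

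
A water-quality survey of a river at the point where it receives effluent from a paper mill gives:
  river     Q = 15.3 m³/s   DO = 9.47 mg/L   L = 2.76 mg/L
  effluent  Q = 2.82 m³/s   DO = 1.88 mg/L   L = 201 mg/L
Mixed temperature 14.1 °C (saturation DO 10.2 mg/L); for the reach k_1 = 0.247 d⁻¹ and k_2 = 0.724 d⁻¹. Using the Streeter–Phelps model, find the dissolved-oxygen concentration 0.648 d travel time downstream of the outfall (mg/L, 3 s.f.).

DO ≈ 5.06 mg/L

Mixed DO = (15.3×9.47 + 2.82×1.88)/(15.3+2.82) = 150.2/18.12 = 8.289 mg/L.
Mixed L₀ = (15.3×2.76 + 2.82×201)/(18.12) = 609.0/18.12 = 33.61 mg/L.
Initial deficit D₀ = C_s − DO₀ = 10.2 − 8.289 = 1.911 mg/L.
D(0.648) = [0.247×33.61/(0.724−0.247)](e^(−0.247×0.648) − e^(−0.724×0.648)) + 1.911 e^(−0.724×0.648)
= 17.40 × (0.8521 − 0.6255) + 1.911 × 0.6255 = 5.139 mg/L.
DO = 10.2 − 5.139 = 5.061 mg/L.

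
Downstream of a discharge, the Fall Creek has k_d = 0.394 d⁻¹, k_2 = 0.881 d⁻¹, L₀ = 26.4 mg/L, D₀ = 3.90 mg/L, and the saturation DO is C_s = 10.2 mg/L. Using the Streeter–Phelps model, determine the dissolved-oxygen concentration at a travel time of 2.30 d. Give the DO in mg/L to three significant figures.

k_d L₀/(k_2−k_d) = 0.394×26.4/(0.881−0.394) = 10.40/0.4870 = 21.36 mg/L.
e^(−k_d t) = e^(−0.394×2.300) = 0.4041; e^(−k_2 t) = e^(−0.881×2.300) = 0.1318.
D = 21.36 × (0.4041 − 0.1318) + 3.90 × 0.1318 = 5.815 + 0.5141 = 6.329 mg/L.
DO = C_s − D = 10.2 − 6.329 = 3.871 mg/L.

DO ≈ 3.87 mg/L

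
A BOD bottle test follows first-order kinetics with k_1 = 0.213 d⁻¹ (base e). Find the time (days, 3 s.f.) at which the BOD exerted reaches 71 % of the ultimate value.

t ≈ 5.81 d

y/L₀ = 1 − e^(−k_1 t) = 0.71 ⇒ e^(−k_1 t) = 0.290
t = −ln(0.290) / 0.213 = 1.238 / 0.213 = 5.812 d.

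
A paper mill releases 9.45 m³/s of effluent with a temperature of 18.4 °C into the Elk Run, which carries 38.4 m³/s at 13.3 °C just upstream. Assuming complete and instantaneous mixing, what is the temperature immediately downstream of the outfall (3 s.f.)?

Flow-weighted mixing: C = (Q_r C_r + Q_w C_w)/(Q_r + Q_w)
= (38.4×13.3 + 9.45×18.4)/(38.4 + 9.45) = 684.6/47.85 = 14.31 °C.

14.3 °C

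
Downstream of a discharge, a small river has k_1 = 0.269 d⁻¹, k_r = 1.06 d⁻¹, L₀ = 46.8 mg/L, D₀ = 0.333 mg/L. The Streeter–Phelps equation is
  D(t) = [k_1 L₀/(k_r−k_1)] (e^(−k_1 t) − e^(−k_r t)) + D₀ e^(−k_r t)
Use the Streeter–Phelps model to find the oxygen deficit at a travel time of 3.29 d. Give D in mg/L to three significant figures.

D ≈ 6.09 mg/L

k_1 L₀/(k_r−k_1) = 0.269×46.8/(1.06−0.269) = 12.59/0.7910 = 15.92 mg/L.
e^(−k_1 t) = e^(−0.269×3.290) = 0.4127; e^(−k_r t) = e^(−1.06×3.290) = 0.03058.
D = 15.92 × (0.4127 − 0.03058) + 0.333 × 0.03058 = 6.082 + 0.01018 = 6.092 mg/L.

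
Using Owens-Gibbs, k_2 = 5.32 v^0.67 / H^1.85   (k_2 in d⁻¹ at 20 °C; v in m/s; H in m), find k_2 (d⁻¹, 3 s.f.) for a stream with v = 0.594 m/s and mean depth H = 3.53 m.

k_2 = 5.32 × 0.594^0.67 / 3.53^1.85 = 5.32 × 0.7054 / 10.31 = 0.3639 d⁻¹.

k_2 ≈ 0.364 d⁻¹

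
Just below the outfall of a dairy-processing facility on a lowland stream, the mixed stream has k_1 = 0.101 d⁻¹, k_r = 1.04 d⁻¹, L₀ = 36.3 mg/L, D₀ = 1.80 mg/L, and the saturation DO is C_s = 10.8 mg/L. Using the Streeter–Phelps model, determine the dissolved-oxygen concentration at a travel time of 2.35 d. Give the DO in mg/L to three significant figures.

k_1 L₀/(k_r−k_1) = 0.101×36.3/(1.04−0.101) = 3.666/0.9390 = 3.904 mg/L.
e^(−k_1 t) = e^(−0.101×2.350) = 0.7887; e^(−k_r t) = e^(−1.04×2.350) = 0.08681.
D = 3.904 × (0.7887 − 0.08681) + 1.80 × 0.08681 = 2.741 + 0.1563 = 2.897 mg/L.
DO = C_s − D = 10.8 − 2.897 = 7.903 mg/L.

DO ≈ 7.90 mg/L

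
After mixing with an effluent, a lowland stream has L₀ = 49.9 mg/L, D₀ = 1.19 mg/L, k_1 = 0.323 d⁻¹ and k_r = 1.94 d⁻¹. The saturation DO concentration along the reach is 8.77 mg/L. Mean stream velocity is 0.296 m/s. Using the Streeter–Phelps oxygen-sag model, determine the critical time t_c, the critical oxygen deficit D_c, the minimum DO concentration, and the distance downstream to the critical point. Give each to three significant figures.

t_c = [1/(k_r−k_1)] ln[(k_r/k_1)(1 − D₀(k_r−k_1)/(k_1 L₀))]
= [1/(1.94−0.323)] ln[(1.94/0.323)(1 − 1.19×1.617/(0.323×49.9))]
= (1/1.617) ln[6.006 × 0.8806] = 0.6184 × ln(5.289) = 0.6184 × 1.666 = 1.030 d.
L(t_c) = L₀ e^(−k_1 t_c) = 49.9 × 0.7170 = 35.78 mg/L, and at the critical point k_r D_c = k_1 L, so D_c = (0.323/1.94) × 35.78 = 5.957 mg/L.
Minimum DO = C_s − D_c = 8.77 − 5.957 = 2.813 mg/L.
x_c = v t_c = 0.296 m/s × 1.030 d × 86400 s/d = 26340 m ≈ 26.3 km.

t_c ≈ 1.03 d; D_c ≈ 5.96 mg/L; min DO ≈ 2.81 mg/L; x_c ≈ 26.3 km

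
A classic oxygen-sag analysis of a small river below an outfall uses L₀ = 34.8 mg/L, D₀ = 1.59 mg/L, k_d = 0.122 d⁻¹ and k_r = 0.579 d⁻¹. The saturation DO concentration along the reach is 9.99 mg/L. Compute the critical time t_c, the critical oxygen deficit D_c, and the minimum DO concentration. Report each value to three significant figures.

t_c ≈ 3.00 d; D_c ≈ 5.09 mg/L; min DO ≈ 4.90 mg/L

t_c = [1/(k_r−k_d)] ln[(k_r/k_d)(1 − D₀(k_r−k_d)/(k_d L₀))]
= [1/(0.579−0.122)] ln[(0.579/0.122)(1 − 1.59×0.4570/(0.122×34.8))]
= (1/0.4570) ln[4.746 × 0.8289] = 2.188 × ln(3.934) = 2.188 × 1.370 = 2.997 d.
D_c = (k_d/k_r) L₀ e^(−k_d t_c) = (0.122/0.579) × 34.8 × e^(−0.122×2.997) = 0.2107 × 34.8 × 0.6938 = 5.087 mg/L.
Minimum DO = C_s − D_c = 9.99 − 5.087 = 4.903 mg/L.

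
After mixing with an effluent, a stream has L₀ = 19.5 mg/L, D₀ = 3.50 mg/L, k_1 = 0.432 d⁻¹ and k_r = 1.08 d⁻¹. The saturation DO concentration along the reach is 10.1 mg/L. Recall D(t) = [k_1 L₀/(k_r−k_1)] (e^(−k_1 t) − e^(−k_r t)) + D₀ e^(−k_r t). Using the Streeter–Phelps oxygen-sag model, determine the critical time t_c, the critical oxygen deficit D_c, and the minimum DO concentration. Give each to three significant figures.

t_c = [1/(k_r−k_1)] ln[(k_r/k_1)(1 − D₀(k_r−k_1)/(k_1 L₀))]
= [1/(1.08−0.432)] ln[(1.08/0.432)(1 − 3.50×0.6480/(0.432×19.5))]
= (1/0.6480) ln[2.500 × 0.7308] = 1.543 × ln(1.827) = 1.543 × 0.6026 = 0.9300 d.
D_c = (k_1/k_r) L₀ e^(−k_1 t_c) = (0.432/1.08) × 19.5 × e^(−0.432×0.9300) = 0.4000 × 19.5 × 0.6691 = 5.219 mg/L.
Minimum DO = C_s − D_c = 10.1 − 5.219 = 4.881 mg/L.

t_c ≈ 0.930 d; D_c ≈ 5.22 mg/L; min DO ≈ 4.88 mg/L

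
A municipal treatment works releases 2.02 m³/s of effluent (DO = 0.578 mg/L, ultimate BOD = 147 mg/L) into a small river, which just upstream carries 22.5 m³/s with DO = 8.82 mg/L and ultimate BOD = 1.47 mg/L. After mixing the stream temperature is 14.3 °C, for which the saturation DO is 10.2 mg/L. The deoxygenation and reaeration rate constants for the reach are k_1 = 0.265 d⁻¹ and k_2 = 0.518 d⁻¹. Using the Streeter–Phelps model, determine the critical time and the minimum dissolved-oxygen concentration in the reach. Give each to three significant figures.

Mixed DO = (22.5×8.82 + 2.02×0.578)/(22.5+2.02) = 199.6/24.52 = 8.141 mg/L.
Mixed L₀ = (22.5×1.47 + 2.02×147)/(24.52) = 330.0/24.52 = 13.46 mg/L.
Initial deficit D₀ = C_s − DO₀ = 10.2 − 8.141 = 2.059 mg/L.
t_c = (1/0.2530) ln[(0.518/0.265)(1 − 2.059×0.2530/(0.265×13.46))] = 3.953 × ln(1.669) = 2.025 d.
D_c = (0.265/0.518) × 13.46 × e^(−0.265×2.025) = 0.5116 × 13.46 × 0.5847 = 4.026 mg/L.
Minimum DO = 10.2 − 4.026 = 6.174 mg/L.

t_c ≈ 2.03 d; minimum DO ≈ 6.17 mg/L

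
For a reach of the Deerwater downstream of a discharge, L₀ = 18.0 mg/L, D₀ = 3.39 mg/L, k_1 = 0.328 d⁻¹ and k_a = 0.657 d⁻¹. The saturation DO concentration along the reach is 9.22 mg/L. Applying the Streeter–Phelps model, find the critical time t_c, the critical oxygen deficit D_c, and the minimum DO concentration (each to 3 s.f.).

With k_a/k_1 = 2.003 and 1 − D₀(k_a−k_1)/(k_1 L₀) = 0.8111,
t_c = ln(2.003 × 0.8111) / (0.657 − 0.328) = ln(1.625) / 0.3290 = 0.4853/0.3290 = 1.475 d.
L(t_c) = L₀ e^(−k_1 t_c) = 18.0 × 0.6164 = 11.10 mg/L, and at the critical point k_a D_c = k_1 L, so D_c = (0.328/0.657) × 11.10 = 5.539 mg/L.
Minimum DO = C_s − D_c = 9.22 − 5.539 = 3.681 mg/L.

t_c ≈ 1.48 d; D_c ≈ 5.54 mg/L; min DO ≈ 3.68 mg/L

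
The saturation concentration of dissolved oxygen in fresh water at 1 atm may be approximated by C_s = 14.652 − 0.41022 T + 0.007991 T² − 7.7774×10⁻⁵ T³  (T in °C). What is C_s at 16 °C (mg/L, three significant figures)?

C_s = 14.652 − 0.41022×16 + 0.007991×16² − 7.7774×10⁻⁵×16³ = 9.816 mg/L.

C_s ≈ 9.82 mg/L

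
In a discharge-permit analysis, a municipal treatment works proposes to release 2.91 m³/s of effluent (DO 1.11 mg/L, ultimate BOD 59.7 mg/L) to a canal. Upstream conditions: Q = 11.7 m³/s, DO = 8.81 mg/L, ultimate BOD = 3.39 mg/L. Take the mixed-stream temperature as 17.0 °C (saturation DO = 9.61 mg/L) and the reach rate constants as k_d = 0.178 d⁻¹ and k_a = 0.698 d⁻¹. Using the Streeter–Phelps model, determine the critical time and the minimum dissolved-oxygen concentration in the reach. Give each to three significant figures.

t_c ≈ 1.42 d; minimum DO ≈ 6.72 mg/L

Mixed DO = (11.7×8.81 + 2.91×1.11)/(11.7+2.91) = 106.3/14.61 = 7.276 mg/L.
Mixed L₀ = (11.7×3.39 + 2.91×59.7)/(14.61) = 213.4/14.61 = 14.61 mg/L.
Initial deficit D₀ = C_s − DO₀ = 9.61 − 7.276 = 2.334 mg/L.
t_c = (1/0.5200) ln[(0.698/0.178)(1 − 2.334×0.5200/(0.178×14.61))] = 1.923 × ln(2.091) = 1.419 d.
D_c = (0.178/0.698) × 14.61 × e^(−0.178×1.419) = 0.2550 × 14.61 × 0.7769 = 2.894 mg/L.
Minimum DO = 9.61 − 2.894 = 6.716 mg/L.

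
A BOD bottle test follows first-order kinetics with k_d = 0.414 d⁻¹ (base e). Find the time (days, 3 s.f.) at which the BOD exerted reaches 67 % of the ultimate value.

y/L₀ = 1 − e^(−k_d t) = 0.67 ⇒ e^(−k_d t) = 0.330
t = −ln(0.330) / 0.414 = 1.109 / 0.414 = 2.678 d.

t ≈ 2.68 d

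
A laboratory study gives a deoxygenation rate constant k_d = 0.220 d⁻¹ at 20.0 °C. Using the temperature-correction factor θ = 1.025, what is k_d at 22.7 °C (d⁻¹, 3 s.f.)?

k_d(T₂) = k_d(T₁) · θ^(T₂−T₁) = 0.220 × 1.025^(22.7−20.0)
= 0.220 × 1.025^2.70 = 0.220 × 1.069 = 0.2352 d⁻¹.

k_d ≈ 0.235 d⁻¹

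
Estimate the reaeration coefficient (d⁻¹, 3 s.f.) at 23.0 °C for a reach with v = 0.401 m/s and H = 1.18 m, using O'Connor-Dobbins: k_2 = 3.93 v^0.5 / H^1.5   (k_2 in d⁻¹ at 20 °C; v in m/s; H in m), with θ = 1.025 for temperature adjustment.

k_2(20) = 3.93 × 0.401^0.5 / 1.18^1.5 = 3.93 × 0.6332 / 1.282 = 1.942 d⁻¹.
k_2(23.0) = 1.942 × 1.025^(23.0−20) = 1.942 × 1.077 = 2.091 d⁻¹.

k_2 ≈ 2.09 d⁻¹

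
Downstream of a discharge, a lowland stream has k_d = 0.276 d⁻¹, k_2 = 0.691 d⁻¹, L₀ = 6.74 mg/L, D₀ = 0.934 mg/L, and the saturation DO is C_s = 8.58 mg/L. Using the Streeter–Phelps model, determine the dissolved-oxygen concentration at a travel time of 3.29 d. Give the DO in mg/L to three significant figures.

DO ≈ 7.14 mg/L

k_d L₀/(k_2−k_d) = 0.276×6.74/(0.691−0.276) = 1.860/0.4150 = 4.483 mg/L.
e^(−k_d t) = e^(−0.276×3.290) = 0.4033; e^(−k_2 t) = e^(−0.691×3.290) = 0.1030.
D = 4.483 × (0.4033 − 0.1030) + 0.934 × 0.1030 = 1.346 + 0.09617 = 1.442 mg/L.
DO = C_s − D = 8.58 − 1.442 = 7.138 mg/L.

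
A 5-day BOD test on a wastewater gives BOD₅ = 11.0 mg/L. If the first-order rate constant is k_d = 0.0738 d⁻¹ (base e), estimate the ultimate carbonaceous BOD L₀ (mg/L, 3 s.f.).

BOD₅ = L₀(1 − e^(−5k_d)) ⇒ L₀ = BOD₅ / (1 − e^(−5×0.0738))
= 11.0 / (1 − 0.6914) = 11.0 / 0.3086 = 35.65 mg/L.

L₀ ≈ 35.6 mg/L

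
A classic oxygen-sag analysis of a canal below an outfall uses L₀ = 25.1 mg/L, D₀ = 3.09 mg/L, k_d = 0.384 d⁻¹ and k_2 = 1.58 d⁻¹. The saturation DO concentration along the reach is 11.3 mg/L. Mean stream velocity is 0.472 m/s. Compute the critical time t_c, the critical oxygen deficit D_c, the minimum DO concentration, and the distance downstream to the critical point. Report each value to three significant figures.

t_c = [1/(k_2−k_d)] ln[(k_2/k_d)(1 − D₀(k_2−k_d)/(k_d L₀))]
= [1/(1.58−0.384)] ln[(1.58/0.384)(1 − 3.09×1.196/(0.384×25.1))]
= (1/1.196) ln[4.115 × 0.6166] = 0.8361 × ln(2.537) = 0.8361 × 0.9310 = 0.7784 d.
D_c = (k_d/k_2) L₀ e^(−k_d t_c) = (0.384/1.58) × 25.1 × e^(−0.384×0.7784) = 0.2430 × 25.1 × 0.7416 = 4.524 mg/L.
Minimum DO = C_s − D_c = 11.3 − 4.524 = 6.776 mg/L.
x_c = v t_c = 0.472 m/s × 0.7784 d × 86400 s/d = 31740 m ≈ 31.7 km.

t_c ≈ 0.778 d; D_c ≈ 4.52 mg/L; min DO ≈ 6.78 mg/L; x_c ≈ 31.7 km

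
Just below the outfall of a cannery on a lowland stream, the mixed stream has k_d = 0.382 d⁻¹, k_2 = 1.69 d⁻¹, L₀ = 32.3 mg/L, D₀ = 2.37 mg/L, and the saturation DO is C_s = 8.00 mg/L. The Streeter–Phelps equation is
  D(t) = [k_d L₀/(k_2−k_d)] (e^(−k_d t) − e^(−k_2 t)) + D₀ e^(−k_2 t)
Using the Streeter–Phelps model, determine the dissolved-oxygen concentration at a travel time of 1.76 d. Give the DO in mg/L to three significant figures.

k_d L₀/(k_2−k_d) = 0.382×32.3/(1.69−0.382) = 12.34/1.308 = 9.433 mg/L.
e^(−k_d t) = e^(−0.382×1.760) = 0.5105; e^(−k_2 t) = e^(−1.69×1.760) = 0.05108.
D = 9.433 × (0.5105 − 0.05108) + 2.37 × 0.05108 = 4.334 + 0.1211 = 4.455 mg/L.
DO = C_s − D = 8.00 − 4.455 = 3.545 mg/L.

DO ≈ 3.54 mg/L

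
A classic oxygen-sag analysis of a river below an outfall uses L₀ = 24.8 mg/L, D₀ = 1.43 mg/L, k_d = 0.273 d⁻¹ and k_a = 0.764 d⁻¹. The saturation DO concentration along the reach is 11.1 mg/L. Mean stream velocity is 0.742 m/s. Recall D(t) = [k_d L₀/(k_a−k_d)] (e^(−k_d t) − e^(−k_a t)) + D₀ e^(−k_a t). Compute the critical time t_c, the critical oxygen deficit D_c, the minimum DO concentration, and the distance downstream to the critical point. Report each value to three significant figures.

t_c ≈ 1.87 d; D_c ≈ 5.31 mg/L; min DO ≈ 5.79 mg/L; x_c ≈ 120 km

With k_a/k_d = 2.799 and 1 − D₀(k_a−k_d)/(k_d L₀) = 0.8963,
t_c = ln(2.799 × 0.8963) / (0.764 − 0.273) = ln(2.508) / 0.4910 = 0.9196/0.4910 = 1.873 d.
L(t_c) = L₀ e^(−k_d t_c) = 24.8 × 0.5997 = 14.87 mg/L, and at the critical point k_a D_c = k_d L, so D_c = (0.273/0.764) × 14.87 = 5.314 mg/L.
Minimum DO = C_s − D_c = 11.1 − 5.314 = 5.786 mg/L.
x_c = v t_c = 0.742 m/s × 1.873 d × 86400 s/d = 120100 m ≈ 120 km.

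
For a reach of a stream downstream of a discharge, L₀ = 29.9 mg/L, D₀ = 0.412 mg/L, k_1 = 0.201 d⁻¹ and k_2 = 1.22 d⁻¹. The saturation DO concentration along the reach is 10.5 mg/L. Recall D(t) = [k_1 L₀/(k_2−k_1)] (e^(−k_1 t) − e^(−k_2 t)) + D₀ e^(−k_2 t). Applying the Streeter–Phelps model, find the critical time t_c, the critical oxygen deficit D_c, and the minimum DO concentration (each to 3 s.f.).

t_c = [1/(k_2−k_1)] ln[(k_2/k_1)(1 − D₀(k_2−k_1)/(k_1 L₀))]
= [1/(1.22−0.201)] ln[(1.22/0.201)(1 − 0.412×1.019/(0.201×29.9))]
= (1/1.019) ln[6.070 × 0.9301] = 0.9814 × ln(5.646) = 0.9814 × 1.731 = 1.699 d.
L(t_c) = L₀ e^(−k_1 t_c) = 29.9 × 0.7108 = 21.25 mg/L, and at the critical point k_2 D_c = k_1 L, so D_c = (0.201/1.22) × 21.25 = 3.501 mg/L.
Minimum DO = C_s − D_c = 10.5 − 3.501 = 6.999 mg/L.

t_c ≈ 1.70 d; D_c ≈ 3.50 mg/L; min DO ≈ 7.00 mg/L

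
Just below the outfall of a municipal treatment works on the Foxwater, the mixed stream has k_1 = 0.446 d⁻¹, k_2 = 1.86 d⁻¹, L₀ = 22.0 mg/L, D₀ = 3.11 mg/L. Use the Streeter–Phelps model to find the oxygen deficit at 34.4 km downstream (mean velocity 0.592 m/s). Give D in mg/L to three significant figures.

D ≈ 4.04 mg/L

Travel time t = x/v = 34.4 km / (0.592 m/s) = 34400 m / 0.592 m/s = 58110 s = 0.6725 d.
k_1 L₀/(k_2−k_1) = 0.446×22.0/(1.86−0.446) = 9.812/1.414 = 6.939 mg/L.
e^(−k_1 t) = e^(−0.446×0.6725) = 0.7409; e^(−k_2 t) = e^(−1.86×0.6725) = 0.2862.
D = 6.939 × (0.7409 − 0.2862) + 3.11 × 0.2862 = 3.155 + 0.8902 = 4.045 mg/L.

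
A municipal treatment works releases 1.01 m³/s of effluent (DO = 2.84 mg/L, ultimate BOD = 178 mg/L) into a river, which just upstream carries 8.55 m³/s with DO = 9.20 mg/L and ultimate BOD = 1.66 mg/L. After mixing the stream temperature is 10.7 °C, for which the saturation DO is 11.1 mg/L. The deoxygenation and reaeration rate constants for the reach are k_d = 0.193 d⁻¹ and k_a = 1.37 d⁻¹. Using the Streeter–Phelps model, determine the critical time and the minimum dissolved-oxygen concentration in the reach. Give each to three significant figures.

Mixed DO = (8.55×9.20 + 1.01×2.84)/(8.55+1.01) = 81.53/9.560 = 8.528 mg/L.
Mixed L₀ = (8.55×1.66 + 1.01×178)/(9.560) = 194.0/9.560 = 20.29 mg/L.
Initial deficit D₀ = C_s − DO₀ = 11.1 − 8.528 = 2.572 mg/L.
t_c = (1/1.177) ln[(1.37/0.193)(1 − 2.572×1.177/(0.193×20.29))] = 0.8496 × ln(1.611) = 0.4052 d.
D_c = (0.193/1.37) × 20.29 × e^(−0.193×0.4052) = 0.1409 × 20.29 × 0.9248 = 2.643 mg/L.
Minimum DO = 11.1 − 2.643 = 8.457 mg/L.

t_c ≈ 0.405 d; minimum DO ≈ 8.46 mg/L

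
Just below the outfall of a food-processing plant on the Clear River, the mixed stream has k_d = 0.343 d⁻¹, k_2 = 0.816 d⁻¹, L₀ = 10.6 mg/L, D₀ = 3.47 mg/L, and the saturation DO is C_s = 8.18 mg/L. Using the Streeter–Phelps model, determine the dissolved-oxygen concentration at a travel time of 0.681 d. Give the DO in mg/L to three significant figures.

k_d L₀/(k_2−k_d) = 0.343×10.6/(0.816−0.343) = 3.636/0.4730 = 7.687 mg/L.
e^(−k_d t) = e^(−0.343×0.6810) = 0.7917; e^(−k_2 t) = e^(−0.816×0.6810) = 0.5737.
D = 7.687 × (0.7917 − 0.5737) + 3.47 × 0.5737 = 1.676 + 1.991 = 3.666 mg/L.
DO = C_s − D = 8.18 − 3.666 = 4.514 mg/L.

DO ≈ 4.51 mg/L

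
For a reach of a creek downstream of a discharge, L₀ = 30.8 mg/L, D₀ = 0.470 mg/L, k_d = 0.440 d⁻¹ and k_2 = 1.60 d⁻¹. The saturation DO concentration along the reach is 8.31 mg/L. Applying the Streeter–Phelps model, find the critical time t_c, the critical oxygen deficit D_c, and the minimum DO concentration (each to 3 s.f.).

t_c ≈ 1.08 d; D_c ≈ 5.27 mg/L; min DO ≈ 3.04 mg/L

With k_2/k_d = 3.636 and 1 − D₀(k_2−k_d)/(k_d L₀) = 0.9598,
t_c = ln(3.636 × 0.9598) / (1.60 − 0.440) = ln(3.490) / 1.160 = 1.250/1.160 = 1.078 d.
L(t_c) = L₀ e^(−k_d t_c) = 30.8 × 0.6224 = 19.17 mg/L, and at the critical point k_2 D_c = k_d L, so D_c = (0.440/1.60) × 19.17 = 5.272 mg/L.
Minimum DO = C_s − D_c = 8.31 − 5.272 = 3.038 mg/L.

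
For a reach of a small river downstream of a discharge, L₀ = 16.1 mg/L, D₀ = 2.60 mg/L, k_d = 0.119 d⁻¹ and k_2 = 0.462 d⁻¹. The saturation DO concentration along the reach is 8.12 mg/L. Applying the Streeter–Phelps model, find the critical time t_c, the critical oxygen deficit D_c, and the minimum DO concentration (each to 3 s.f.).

t_c ≈ 2.13 d; D_c ≈ 3.22 mg/L; min DO ≈ 4.90 mg/L

At the critical point dD/dt = 0, so k_d L₀ e^(−k_d t) = k_2 D. Substituting D(t) from the Streeter–Phelps equation and solving for t gives
t_c = ln[(k_2/k_d)(1 − D₀(k_2−k_d)/(k_d L₀))] / (k_2−k_d).
Here k_2−k_d = 0.3430 d⁻¹ and 1 − D₀(k_2−k_d)/(k_d L₀) = 1 − 2.60×0.3430/(0.119×16.1) = 0.5345, so
t_c = ln(3.882 × 0.5345) / 0.3430 = 0.7301 / 0.3430 = 2.128 d.
D_c = (k_d/k_2) L₀ e^(−k_d t_c) = (0.119/0.462) × 16.1 × e^(−0.119×2.128) = 0.2576 × 16.1 × 0.7762 = 3.219 mg/L.
Minimum DO = C_s − D_c = 8.12 − 3.219 = 4.901 mg/L.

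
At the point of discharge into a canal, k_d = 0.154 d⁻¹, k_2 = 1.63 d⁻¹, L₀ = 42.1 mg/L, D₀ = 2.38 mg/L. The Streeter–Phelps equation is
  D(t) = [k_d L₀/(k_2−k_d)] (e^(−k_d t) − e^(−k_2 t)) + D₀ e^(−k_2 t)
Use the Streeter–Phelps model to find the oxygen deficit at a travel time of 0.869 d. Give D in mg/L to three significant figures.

D ≈ 3.35 mg/L

k_d L₀/(k_2−k_d) = 0.154×42.1/(1.63−0.154) = 6.483/1.476 = 4.393 mg/L.
e^(−k_d t) = e^(−0.154×0.8690) = 0.8747; e^(−k_2 t) = e^(−1.63×0.8690) = 0.2426.
D = 4.393 × (0.8747 − 0.2426) + 2.38 × 0.2426 = 2.777 + 0.5773 = 3.354 mg/L.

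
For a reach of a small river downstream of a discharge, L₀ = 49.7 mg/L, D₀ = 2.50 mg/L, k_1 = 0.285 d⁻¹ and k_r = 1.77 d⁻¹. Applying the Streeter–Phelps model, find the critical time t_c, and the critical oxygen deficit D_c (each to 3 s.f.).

t_c ≈ 1.03 d; D_c ≈ 5.98 mg/L

t_c = [1/(k_r−k_1)] ln[(k_r/k_1)(1 − D₀(k_r−k_1)/(k_1 L₀))]
= [1/(1.77−0.285)] ln[(1.77/0.285)(1 − 2.50×1.485/(0.285×49.7))]
= (1/1.485) ln[6.211 × 0.7379] = 0.6734 × ln(4.583) = 0.6734 × 1.522 = 1.025 d.
L(t_c) = L₀ e^(−k_1 t_c) = 49.7 × 0.7467 = 37.11 mg/L, and at the critical point k_r D_c = k_1 L, so D_c = (0.285/1.77) × 37.11 = 5.975 mg/L.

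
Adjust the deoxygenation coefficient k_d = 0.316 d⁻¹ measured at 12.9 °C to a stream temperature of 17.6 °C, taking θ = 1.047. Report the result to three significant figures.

k_d(T₂) = k_d(T₁) · θ^(T₂−T₁) = 0.316 × 1.047^(17.6−12.9)
= 0.316 × 1.047^4.70 = 0.316 × 1.241 = 0.3921 d⁻¹.

k_d ≈ 0.392 d⁻¹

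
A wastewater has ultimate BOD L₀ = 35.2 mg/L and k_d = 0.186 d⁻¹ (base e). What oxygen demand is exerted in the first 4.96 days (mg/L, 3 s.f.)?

y_t = L₀(1 − e^(−k_d t)) = 35.2 × (1 − e^(−0.186×4.96))
= 35.2 × (1 − 0.3975) = 35.2 × 0.6025 = 21.21 mg/L.

y ≈ 21.2 mg/L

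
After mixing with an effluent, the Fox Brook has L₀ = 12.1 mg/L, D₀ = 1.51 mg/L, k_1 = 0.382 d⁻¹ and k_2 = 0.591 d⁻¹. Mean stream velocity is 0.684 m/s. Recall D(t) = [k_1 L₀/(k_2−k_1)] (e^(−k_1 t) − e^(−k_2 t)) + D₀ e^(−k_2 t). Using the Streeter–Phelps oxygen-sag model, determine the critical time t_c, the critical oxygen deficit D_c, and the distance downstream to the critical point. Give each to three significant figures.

With k_2/k_1 = 1.547 and 1 − D₀(k_2−k_1)/(k_1 L₀) = 0.9317,
t_c = ln(1.547 × 0.9317) / (0.591 − 0.382) = ln(1.441) / 0.2090 = 0.3657/0.2090 = 1.750 d.
L(t_c) = L₀ e^(−k_1 t_c) = 12.1 × 0.5125 = 6.202 mg/L, and at the critical point k_2 D_c = k_1 L, so D_c = (0.382/0.591) × 6.202 = 4.009 mg/L.
x_c = v t_c = 0.684 m/s × 1.750 d × 86400 s/d = 103400 m ≈ 103 km.

t_c ≈ 1.75 d; D_c ≈ 4.01 mg/L; x_c ≈ 103 km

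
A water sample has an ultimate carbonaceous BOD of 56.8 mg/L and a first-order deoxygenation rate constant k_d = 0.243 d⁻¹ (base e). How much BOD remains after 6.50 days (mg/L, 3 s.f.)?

L ≈ 11.7 mg/L

L_t = L₀ e^(−k_d t) = 56.8 × e^(−0.243×6.50) = 56.8 × 0.2061 = 11.71 mg/L.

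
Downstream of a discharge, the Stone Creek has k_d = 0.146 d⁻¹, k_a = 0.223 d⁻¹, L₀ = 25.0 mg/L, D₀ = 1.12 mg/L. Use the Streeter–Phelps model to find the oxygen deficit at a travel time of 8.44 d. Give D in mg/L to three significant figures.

k_d L₀/(k_a−k_d) = 0.146×25.0/(0.223−0.146) = 3.650/0.07700 = 47.40 mg/L.
e^(−k_d t) = e^(−0.146×8.440) = 0.2916; e^(−k_a t) = e^(−0.223×8.440) = 0.1523.
D = 47.40 × (0.2916 − 0.1523) + 1.12 × 0.1523 = 6.607 + 0.1705 = 6.777 mg/L.

D ≈ 6.78 mg/L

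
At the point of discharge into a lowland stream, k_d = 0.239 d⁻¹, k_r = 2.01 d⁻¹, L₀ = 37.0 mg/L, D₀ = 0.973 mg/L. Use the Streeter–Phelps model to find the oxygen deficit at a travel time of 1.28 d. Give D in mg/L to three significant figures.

k_d L₀/(k_r−k_d) = 0.239×37.0/(2.01−0.239) = 8.843/1.771 = 4.993 mg/L.
e^(−k_d t) = e^(−0.239×1.280) = 0.7364; e^(−k_r t) = e^(−2.01×1.280) = 0.07632.
D = 4.993 × (0.7364 − 0.07632) + 0.973 × 0.07632 = 3.296 + 0.07426 = 3.370 mg/L.

D ≈ 3.37 mg/L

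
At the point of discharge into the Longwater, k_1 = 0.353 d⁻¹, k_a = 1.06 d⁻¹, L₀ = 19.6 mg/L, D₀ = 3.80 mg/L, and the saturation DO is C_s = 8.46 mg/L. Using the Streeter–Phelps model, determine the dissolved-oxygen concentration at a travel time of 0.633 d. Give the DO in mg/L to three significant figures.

DO ≈ 3.69 mg/L

k_1 L₀/(k_a−k_1) = 0.353×19.6/(1.06−0.353) = 6.919/0.7070 = 9.786 mg/L.
e^(−k_1 t) = e^(−0.353×0.6330) = 0.7998; e^(−k_a t) = e^(−1.06×0.6330) = 0.5112.
D = 9.786 × (0.7998 − 0.5112) + 3.80 × 0.5112 = 2.824 + 1.943 = 4.766 mg/L.
DO = C_s − D = 8.46 − 4.766 = 3.694 mg/L.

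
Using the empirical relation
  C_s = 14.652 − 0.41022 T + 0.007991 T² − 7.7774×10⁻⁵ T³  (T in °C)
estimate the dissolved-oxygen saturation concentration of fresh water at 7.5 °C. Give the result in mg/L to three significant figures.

C_s = 14.652 − 0.41022×7.5 + 0.007991×7.5² − 7.7774×10⁻⁵×7.5³ = 11.99 mg/L.

C_s ≈ 12.0 mg/L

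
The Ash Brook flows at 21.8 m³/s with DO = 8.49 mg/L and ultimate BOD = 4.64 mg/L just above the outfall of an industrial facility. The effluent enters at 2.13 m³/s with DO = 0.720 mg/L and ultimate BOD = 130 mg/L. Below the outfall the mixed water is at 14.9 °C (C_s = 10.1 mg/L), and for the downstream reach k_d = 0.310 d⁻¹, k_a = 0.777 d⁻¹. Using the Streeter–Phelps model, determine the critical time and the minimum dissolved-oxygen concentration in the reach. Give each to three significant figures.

t_c ≈ 1.44 d; minimum DO ≈ 6.06 mg/L

Mixed DO = (21.8×8.49 + 2.13×0.720)/(21.8+2.13) = 186.6/23.93 = 7.798 mg/L.
Mixed L₀ = (21.8×4.64 + 2.13×130)/(23.93) = 378.1/23.93 = 15.80 mg/L.
Initial deficit D₀ = C_s − DO₀ = 10.1 − 7.798 = 2.302 mg/L.
t_c = (1/0.4670) ln[(0.777/0.310)(1 − 2.302×0.4670/(0.310×15.80))] = 2.141 × ln(1.956) = 1.437 d.
D_c = (0.310/0.777) × 15.80 × e^(−0.310×1.437) = 0.3990 × 15.80 × 0.6405 = 4.037 mg/L.
Minimum DO = 10.1 − 4.037 = 6.063 mg/L.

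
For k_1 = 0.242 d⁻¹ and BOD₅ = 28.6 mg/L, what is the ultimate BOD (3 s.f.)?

BOD₅ = L₀(1 − e^(−5k_1)) ⇒ L₀ = BOD₅ / (1 − e^(−5×0.242))
= 28.6 / (1 − 0.2982) = 28.6 / 0.7018 = 40.75 mg/L.

L₀ ≈ 40.8 mg/L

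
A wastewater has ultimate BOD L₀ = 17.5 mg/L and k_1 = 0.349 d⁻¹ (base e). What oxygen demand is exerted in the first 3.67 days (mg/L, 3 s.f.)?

y_t = L₀(1 − e^(−k_1 t)) = 17.5 × (1 − e^(−0.349×3.67))
= 17.5 × (1 − 0.2778) = 17.5 × 0.7222 = 12.64 mg/L.

y ≈ 12.6 mg/L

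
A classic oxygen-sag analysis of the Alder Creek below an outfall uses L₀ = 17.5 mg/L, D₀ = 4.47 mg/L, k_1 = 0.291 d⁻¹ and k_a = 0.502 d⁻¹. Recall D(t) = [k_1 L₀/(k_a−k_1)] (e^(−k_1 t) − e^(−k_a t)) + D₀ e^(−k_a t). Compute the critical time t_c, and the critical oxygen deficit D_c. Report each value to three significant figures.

t_c ≈ 1.61 d; D_c ≈ 6.34 mg/L

t_c = [1/(k_a−k_1)] ln[(k_a/k_1)(1 − D₀(k_a−k_1)/(k_1 L₀))]
= [1/(0.502−0.291)] ln[(0.502/0.291)(1 − 4.47×0.2110/(0.291×17.5))]
= (1/0.2110) ln[1.725 × 0.8148] = 4.739 × ln(1.406) = 4.739 × 0.3405 = 1.614 d.
D_c = (k_1/k_a) L₀ e^(−k_1 t_c) = (0.291/0.502) × 17.5 × e^(−0.291×1.614) = 0.5797 × 17.5 × 0.6253 = 6.343 mg/L.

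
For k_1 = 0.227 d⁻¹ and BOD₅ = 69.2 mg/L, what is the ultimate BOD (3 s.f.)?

L₀ ≈ 102 mg/L

BOD₅ = L₀(1 − e^(−5k_1)) ⇒ L₀ = BOD₅ / (1 − e^(−5×0.227))
= 69.2 / (1 − 0.3214) = 69.2 / 0.6786 = 102.0 mg/L.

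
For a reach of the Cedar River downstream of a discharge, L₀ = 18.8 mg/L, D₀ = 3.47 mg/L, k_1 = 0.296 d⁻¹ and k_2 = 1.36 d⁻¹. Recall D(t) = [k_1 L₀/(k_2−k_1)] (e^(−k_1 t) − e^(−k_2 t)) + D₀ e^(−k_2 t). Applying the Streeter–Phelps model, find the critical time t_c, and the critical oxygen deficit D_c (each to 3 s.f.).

At the critical point dD/dt = 0, so k_1 L₀ e^(−k_1 t) = k_2 D. Substituting D(t) from the Streeter–Phelps equation and solving for t gives
t_c = ln[(k_2/k_1)(1 − D₀(k_2−k_1)/(k_1 L₀))] / (k_2−k_1).
Here k_2−k_1 = 1.064 d⁻¹ and 1 − D₀(k_2−k_1)/(k_1 L₀) = 1 − 3.47×1.064/(0.296×18.8) = 0.3365, so
t_c = ln(4.595 × 0.3365) / 1.064 = 0.4358 / 1.064 = 0.4096 d.
L(t_c) = L₀ e^(−k_1 t_c) = 18.8 × 0.8858 = 16.65 mg/L, and at the critical point k_2 D_c = k_1 L, so D_c = (0.296/1.36) × 16.65 = 3.625 mg/L.

t_c ≈ 0.410 d; D_c ≈ 3.62 mg/L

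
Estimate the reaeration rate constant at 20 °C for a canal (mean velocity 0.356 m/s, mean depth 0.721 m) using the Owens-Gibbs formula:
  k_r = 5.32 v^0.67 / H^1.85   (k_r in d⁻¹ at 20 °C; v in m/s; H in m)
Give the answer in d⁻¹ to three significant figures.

k_r ≈ 4.88 d⁻¹

k_r = 5.32 × 0.356^0.67 / 0.721^1.85 = 5.32 × 0.5006 / 0.5460 = 4.878 d⁻¹.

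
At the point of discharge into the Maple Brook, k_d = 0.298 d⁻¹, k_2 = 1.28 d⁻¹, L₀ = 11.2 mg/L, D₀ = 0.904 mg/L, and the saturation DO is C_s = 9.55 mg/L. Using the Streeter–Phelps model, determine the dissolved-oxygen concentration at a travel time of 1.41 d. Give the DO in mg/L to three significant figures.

k_d L₀/(k_2−k_d) = 0.298×11.2/(1.28−0.298) = 3.338/0.9820 = 3.399 mg/L.
e^(−k_d t) = e^(−0.298×1.410) = 0.6569; e^(−k_2 t) = e^(−1.28×1.410) = 0.1645.
D = 3.399 × (0.6569 − 0.1645) + 0.904 × 0.1645 = 1.674 + 0.1487 = 1.822 mg/L.
DO = C_s − D = 9.55 − 1.822 = 7.728 mg/L.

DO ≈ 7.73 mg/L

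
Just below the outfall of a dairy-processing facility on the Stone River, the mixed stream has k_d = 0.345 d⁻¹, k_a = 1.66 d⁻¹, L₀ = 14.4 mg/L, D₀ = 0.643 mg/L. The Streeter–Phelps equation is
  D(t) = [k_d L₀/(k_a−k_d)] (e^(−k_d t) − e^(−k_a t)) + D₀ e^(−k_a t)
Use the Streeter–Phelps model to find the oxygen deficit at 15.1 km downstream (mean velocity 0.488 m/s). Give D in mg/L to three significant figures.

Travel time t = x/v = 15.1 km / (0.488 m/s) = 15100 m / 0.488 m/s = 30940 s = 0.3581 d.
k_d L₀/(k_a−k_d) = 0.345×14.4/(1.66−0.345) = 4.968/1.315 = 3.778 mg/L.
e^(−k_d t) = e^(−0.345×0.3581) = 0.8838; e^(−k_a t) = e^(−1.66×0.3581) = 0.5518.
D = 3.778 × (0.8838 − 0.5518) + 0.643 × 0.5518 = 1.254 + 0.3548 = 1.609 mg/L.

D ≈ 1.61 mg/L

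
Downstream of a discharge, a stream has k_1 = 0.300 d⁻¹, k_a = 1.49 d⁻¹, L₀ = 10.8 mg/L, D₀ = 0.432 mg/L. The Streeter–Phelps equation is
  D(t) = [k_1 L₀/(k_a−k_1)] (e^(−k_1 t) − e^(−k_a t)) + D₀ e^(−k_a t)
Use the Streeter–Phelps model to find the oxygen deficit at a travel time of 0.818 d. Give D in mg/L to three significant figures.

D ≈ 1.45 mg/L

k_1 L₀/(k_a−k_1) = 0.300×10.8/(1.49−0.300) = 3.240/1.190 = 2.723 mg/L.
e^(−k_1 t) = e^(−0.300×0.8180) = 0.7824; e^(−k_a t) = e^(−1.49×0.8180) = 0.2956.
D = 2.723 × (0.7824 − 0.2956) + 0.432 × 0.2956 = 1.325 + 0.1277 = 1.453 mg/L.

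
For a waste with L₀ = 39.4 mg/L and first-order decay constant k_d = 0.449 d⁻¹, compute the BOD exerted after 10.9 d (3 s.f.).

y_t = L₀(1 − e^(−k_d t)) = 39.4 × (1 − e^(−0.449×10.9))
= 39.4 × (1 − 0.007491) = 39.4 × 0.9925 = 39.10 mg/L.

y ≈ 39.1 mg/L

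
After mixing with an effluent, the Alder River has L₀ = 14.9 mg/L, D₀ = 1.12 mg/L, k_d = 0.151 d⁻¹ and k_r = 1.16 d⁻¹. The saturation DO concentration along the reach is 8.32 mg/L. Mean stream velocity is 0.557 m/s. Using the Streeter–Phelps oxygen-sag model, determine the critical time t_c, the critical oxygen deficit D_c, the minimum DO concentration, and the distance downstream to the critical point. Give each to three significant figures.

With k_r/k_d = 7.682 and 1 − D₀(k_r−k_d)/(k_d L₀) = 0.4977,
t_c = ln(7.682 × 0.4977) / (1.16 − 0.151) = ln(3.824) / 1.009 = 1.341/1.009 = 1.329 d.
D_c = (k_d/k_r) L₀ e^(−k_d t_c) = (0.151/1.16) × 14.9 × e^(−0.151×1.329) = 0.1302 × 14.9 × 0.8181 = 1.587 mg/L.
Minimum DO = C_s − D_c = 8.32 − 1.587 = 6.733 mg/L.
x_c = v t_c = 0.557 m/s × 1.329 d × 86400 s/d = 63970 m ≈ 64.0 km.

t_c ≈ 1.33 d; D_c ≈ 1.59 mg/L; min DO ≈ 6.73 mg/L; x_c ≈ 64.0 km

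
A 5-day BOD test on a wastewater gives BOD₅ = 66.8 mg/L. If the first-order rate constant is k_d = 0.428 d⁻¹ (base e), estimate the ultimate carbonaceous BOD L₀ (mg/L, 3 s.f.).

L₀ ≈ 75.7 mg/L

BOD₅ = L₀(1 − e^(−5k_d)) ⇒ L₀ = BOD₅ / (1 − e^(−5×0.428))
= 66.8 / (1 − 0.1177) = 66.8 / 0.8823 = 75.71 mg/L.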